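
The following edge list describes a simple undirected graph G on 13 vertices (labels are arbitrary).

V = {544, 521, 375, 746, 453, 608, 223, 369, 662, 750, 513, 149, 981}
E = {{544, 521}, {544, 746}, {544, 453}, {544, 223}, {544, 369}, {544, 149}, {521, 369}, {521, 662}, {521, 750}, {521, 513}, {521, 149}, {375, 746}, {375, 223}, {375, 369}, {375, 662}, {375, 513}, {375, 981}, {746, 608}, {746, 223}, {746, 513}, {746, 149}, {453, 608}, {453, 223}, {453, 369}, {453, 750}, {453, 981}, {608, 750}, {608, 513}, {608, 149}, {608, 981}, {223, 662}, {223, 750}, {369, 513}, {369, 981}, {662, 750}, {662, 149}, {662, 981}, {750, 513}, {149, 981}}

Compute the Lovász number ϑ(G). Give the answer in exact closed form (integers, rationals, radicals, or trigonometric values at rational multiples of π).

sqrt(13)

deg(453) = 6; N(453) = {544, 608, 223, 369, 750, 981}.
Vertex 375 has 6 neighbors: 746, 223, 369, 662, 513, 981.
N(746) = {544, 375, 608, 223, 513, 149}, |N(746)| = 6.
Vertex 544 has 6 neighbors: 521, 746, 453, 223, 369, 149.
6-regular, N=13; Paley(13): SR with (k,λ,μ)=(6,2,3).
Distinct eigenvalues (to 6 d.p.): [6.0, 1.302776, -2.302776].
Lovász (edge-transitive): ϑ = −13·(-sqrt(13)/2 - 1/2)/((6)−(-sqrt(13)/2 - 1/2)) = sqrt(13).
Numerically 3.605551.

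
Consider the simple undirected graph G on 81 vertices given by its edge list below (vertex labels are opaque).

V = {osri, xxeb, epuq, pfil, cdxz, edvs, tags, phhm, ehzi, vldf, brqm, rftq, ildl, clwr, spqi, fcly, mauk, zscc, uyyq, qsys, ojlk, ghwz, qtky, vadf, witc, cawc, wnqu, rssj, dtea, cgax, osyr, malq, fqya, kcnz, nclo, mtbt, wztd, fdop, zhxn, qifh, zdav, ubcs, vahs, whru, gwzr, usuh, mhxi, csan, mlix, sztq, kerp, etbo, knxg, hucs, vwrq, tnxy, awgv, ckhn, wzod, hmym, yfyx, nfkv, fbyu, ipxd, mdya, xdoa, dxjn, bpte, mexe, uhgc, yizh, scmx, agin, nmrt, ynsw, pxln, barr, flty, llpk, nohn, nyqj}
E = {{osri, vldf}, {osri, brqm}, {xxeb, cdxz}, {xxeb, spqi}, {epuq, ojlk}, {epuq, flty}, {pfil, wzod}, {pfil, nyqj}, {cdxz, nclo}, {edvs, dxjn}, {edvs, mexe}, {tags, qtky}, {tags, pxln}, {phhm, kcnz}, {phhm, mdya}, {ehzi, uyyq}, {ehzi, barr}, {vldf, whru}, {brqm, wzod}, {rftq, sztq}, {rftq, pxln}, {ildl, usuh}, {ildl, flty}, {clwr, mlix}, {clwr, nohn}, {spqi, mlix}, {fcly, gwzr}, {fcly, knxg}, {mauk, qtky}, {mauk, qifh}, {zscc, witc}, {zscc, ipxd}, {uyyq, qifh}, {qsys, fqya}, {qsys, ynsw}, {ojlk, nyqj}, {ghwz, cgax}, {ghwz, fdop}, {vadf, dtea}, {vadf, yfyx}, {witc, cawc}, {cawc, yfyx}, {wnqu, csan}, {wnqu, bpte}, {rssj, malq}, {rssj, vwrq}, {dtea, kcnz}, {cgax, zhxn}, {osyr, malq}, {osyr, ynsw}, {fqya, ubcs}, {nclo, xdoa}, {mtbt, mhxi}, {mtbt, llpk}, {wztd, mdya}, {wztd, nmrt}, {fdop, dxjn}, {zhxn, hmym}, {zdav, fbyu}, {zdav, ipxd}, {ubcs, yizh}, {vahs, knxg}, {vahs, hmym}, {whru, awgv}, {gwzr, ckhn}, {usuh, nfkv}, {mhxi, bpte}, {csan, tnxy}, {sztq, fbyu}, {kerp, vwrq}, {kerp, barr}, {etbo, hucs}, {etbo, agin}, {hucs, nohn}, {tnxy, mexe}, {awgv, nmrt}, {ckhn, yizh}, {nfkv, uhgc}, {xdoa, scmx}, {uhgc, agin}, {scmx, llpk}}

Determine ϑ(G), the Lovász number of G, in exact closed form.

81*cos(pi/81)/(cos(pi/81) + 1)

Vertex rftq has 2 neighbors: sztq, pxln.
Vertex nohn has 2 neighbors: clwr, hucs.
deg(flty) = 2; N(flty) = {epuq, ildl}.
N(cawc) = {witc, yfyx}, |N(cawc)| = 2.
81-vertex 2-regular graph: this is C_{81}, the 81-cycle.
The 41 distinct eigenvalues: [2.0, 1.994, 1.976, 1.946, 1.904, 1.851, 1.787, 1.712, 1.627, 1.532, 1.428, 1.315, 1.194, 1.066, 0.932, 0.792, 0.647, 0.499, 0.347, 0.194, 0.039, -0.116, -0.271, -0.423, -0.574, -0.72, -0.863, -1.0, -1.131, -1.256, -1.372, -1.481, -1.581, -1.671, -1.751, -1.821, -1.879, -1.927, -1.963, -1.986, -1.998].
With N=81: ϑ(G) = 81·(-(-1)*2*cos(pi/81))/(2−(-2*cos(pi/81))) = 81*cos(pi/81)/(cos(pi/81) + 1).
ϑ(G) ≈ 40.4847653.
Check 40 ≤ 81*cos(pi/81)/(cos(pi/81) + 1) ≤ 41: both strict.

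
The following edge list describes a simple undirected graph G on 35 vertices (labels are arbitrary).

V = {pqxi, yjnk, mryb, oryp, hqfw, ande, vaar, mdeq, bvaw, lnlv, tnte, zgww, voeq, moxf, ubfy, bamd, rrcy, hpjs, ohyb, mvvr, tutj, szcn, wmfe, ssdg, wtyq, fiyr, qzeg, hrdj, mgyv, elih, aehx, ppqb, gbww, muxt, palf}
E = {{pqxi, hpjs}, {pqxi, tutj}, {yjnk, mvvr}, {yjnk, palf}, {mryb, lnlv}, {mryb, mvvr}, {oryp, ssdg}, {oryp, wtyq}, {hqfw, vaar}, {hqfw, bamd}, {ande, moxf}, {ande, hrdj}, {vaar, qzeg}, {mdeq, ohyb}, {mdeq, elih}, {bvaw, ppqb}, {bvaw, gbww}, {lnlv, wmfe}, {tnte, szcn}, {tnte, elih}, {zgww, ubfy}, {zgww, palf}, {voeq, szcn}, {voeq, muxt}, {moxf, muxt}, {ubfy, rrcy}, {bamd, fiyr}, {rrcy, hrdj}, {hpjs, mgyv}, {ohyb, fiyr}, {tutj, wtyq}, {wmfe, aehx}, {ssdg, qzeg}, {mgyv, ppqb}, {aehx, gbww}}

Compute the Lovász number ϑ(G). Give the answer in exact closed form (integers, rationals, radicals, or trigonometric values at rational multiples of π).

deg(muxt) = 2; N(muxt) = {voeq, moxf}.
N(mdeq) = {ohyb, elih}, |N(mdeq)| = 2.
N(zgww) = {ubfy, palf}, |N(zgww)| = 2.
N(mvvr) = {yjnk, mryb}, |N(mvvr)| = 2.
Every vertex has degree 2 (N=35); this is C_{35}, the 35-cycle.
spec(A) ≈ [2.0, 1.96786, 1.87247, 1.7169, 1.50614, 1.24698, 0.94774, 0.61803, 0.26847, -0.08973, -0.44504, -0.78605, -1.10179, -1.38213, -1.61803, -1.80194, -1.92793, -1.99195] (distinct, 5 d.p.).
−35·(-2*cos(pi/35)) / ((2)−(-2*cos(pi/35))) = 35*cos(pi/35)/(cos(pi/35) + 1) = ϑ(G).
≈ 17.46470 (to 5 d.p.).
17 ≤ 35*cos(pi/35)/(cos(pi/35) + 1) ≤ 18: both strict.

35*cos(pi/35)/(cos(pi/35) + 1)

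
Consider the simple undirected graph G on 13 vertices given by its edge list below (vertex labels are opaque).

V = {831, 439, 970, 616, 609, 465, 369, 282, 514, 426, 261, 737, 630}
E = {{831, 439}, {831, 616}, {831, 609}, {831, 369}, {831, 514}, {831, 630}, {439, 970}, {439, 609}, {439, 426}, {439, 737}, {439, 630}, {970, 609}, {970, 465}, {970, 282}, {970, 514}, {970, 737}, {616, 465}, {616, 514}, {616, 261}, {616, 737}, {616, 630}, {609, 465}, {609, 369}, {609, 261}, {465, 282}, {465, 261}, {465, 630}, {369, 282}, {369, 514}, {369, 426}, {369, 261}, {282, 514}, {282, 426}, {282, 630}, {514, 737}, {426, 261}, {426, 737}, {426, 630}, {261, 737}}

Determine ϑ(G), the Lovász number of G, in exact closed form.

sqrt(13)

N(261) = {616, 609, 465, 369, 426, 737}, |N(261)| = 6.
Vertex 616 has 6 neighbors: 831, 465, 514, 261, 737, 630.
N(465) = {970, 616, 609, 282, 261, 630}, |N(465)| = 6.
deg(970) = 6; N(970) = {439, 609, 465, 282, 514, 737}.
6-regular, N=13; SR(13,6,2,3) — a Paley graph.
A has 3 distinct eigenvalues ≈ [6.0, 1.302776, -2.302776].
Lovász: ϑ = −13(-sqrt(13)/2 - 1/2)/(6+-(-sqrt(13)/2 - 1/2)) = sqrt(13).
≈ 3.60555 (to 5 d.p.).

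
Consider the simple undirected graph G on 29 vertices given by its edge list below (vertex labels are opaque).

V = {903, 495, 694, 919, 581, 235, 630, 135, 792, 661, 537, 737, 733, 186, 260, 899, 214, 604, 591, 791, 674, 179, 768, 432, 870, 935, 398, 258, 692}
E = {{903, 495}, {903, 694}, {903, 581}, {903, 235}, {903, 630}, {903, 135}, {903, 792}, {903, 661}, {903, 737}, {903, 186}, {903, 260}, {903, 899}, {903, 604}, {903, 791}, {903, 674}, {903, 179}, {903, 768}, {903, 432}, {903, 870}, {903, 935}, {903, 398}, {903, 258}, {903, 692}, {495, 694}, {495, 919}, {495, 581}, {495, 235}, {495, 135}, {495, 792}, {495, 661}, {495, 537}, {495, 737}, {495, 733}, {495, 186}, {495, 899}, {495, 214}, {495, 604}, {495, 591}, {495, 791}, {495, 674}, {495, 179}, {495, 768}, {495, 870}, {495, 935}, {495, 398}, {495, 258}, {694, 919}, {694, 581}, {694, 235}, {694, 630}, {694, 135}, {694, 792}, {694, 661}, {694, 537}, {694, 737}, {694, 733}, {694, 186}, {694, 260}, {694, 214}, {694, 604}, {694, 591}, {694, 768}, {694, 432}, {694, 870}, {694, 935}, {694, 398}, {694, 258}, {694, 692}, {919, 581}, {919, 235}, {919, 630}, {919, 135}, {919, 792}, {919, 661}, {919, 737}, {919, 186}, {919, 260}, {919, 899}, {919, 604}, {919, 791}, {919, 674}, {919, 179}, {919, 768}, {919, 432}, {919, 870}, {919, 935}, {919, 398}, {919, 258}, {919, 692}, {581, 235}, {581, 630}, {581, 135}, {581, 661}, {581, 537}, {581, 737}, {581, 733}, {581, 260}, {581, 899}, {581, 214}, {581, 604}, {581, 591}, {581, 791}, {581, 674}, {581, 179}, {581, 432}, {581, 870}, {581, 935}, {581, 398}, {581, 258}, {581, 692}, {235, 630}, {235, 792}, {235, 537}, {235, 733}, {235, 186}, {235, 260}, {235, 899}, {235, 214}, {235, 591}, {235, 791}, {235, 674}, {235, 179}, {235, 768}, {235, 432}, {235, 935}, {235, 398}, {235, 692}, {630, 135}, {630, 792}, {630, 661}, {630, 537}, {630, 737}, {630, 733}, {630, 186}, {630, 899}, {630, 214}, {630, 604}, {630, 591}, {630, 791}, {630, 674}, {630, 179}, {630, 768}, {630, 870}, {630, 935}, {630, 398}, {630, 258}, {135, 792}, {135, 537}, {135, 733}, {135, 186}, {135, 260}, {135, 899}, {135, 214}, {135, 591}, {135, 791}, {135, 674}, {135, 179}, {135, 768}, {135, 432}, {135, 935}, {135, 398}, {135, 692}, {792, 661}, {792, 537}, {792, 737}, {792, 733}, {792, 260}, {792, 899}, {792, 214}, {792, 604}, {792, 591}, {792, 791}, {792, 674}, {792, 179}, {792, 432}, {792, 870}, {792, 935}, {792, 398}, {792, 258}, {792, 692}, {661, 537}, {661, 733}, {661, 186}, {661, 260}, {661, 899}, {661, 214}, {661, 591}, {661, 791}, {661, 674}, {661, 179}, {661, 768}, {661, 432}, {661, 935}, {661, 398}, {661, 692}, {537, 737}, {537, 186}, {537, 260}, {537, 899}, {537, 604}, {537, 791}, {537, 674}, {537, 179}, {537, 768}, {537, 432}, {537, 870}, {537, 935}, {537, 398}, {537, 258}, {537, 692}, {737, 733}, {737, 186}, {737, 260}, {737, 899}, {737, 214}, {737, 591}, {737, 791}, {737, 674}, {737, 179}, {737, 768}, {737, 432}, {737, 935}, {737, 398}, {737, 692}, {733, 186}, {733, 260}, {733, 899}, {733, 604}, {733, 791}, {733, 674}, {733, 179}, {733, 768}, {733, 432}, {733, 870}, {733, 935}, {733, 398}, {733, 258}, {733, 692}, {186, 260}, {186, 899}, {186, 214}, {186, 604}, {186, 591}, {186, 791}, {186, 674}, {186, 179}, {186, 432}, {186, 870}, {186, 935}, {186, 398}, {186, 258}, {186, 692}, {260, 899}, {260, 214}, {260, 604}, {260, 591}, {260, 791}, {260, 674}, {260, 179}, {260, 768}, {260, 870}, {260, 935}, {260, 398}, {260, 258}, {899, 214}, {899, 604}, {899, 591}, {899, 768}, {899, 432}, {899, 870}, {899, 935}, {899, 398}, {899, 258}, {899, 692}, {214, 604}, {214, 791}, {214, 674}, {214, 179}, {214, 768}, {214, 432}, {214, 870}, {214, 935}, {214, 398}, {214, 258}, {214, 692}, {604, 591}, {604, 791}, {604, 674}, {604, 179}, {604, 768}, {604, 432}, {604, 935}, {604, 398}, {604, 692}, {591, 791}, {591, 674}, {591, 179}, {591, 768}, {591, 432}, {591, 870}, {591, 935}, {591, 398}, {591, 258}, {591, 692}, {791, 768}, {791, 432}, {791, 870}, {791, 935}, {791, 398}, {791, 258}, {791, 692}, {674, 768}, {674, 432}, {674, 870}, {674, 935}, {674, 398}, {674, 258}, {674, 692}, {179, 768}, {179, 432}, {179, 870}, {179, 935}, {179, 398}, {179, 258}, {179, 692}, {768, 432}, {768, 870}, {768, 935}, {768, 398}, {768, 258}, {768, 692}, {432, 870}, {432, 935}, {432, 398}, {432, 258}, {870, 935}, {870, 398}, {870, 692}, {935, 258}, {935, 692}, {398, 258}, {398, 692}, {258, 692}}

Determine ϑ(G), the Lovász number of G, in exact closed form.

N(935) = {903, 495, 694, 919, 581, 235, 630, 135, 792, 661, 537, 737, 733, 186, 260, 899, 214, 604, 591, 791, 674, 179, 768, 432, 870, 258, 692}, |N(935)| = 27.
Vertex 919 has 23 neighbors: 495, 694, 581, 235, 630, 135, 792, 661, 737, 186, 260, 899, 604, 791, 674, 179, 768, 432, 870, 935, 398, 258, 692.
Vertex 235 has 22 neighbors: 903, 495, 694, 919, 581, 630, 792, 537, 733, 186, 260, 899, 214, 591, 791, 674, 179, 768, 432, 935, 398, 692.
Vertex 674 has 24 neighbors: 903, 495, 919, 581, 235, 630, 135, 792, 661, 537, 737, 733, 186, 260, 214, 604, 591, 768, 432, 870, 935, 398, 258, 692.
Complete 6-partite, parts [7, 6, 5, 5, 4, 2]: perfect, ϑ = α = 7.
= 7.000000… (decimal).
Sandwich: α(G)=7 ≤ ϑ(G)=7 ≤ χ(Ḡ)=7 (collapsed).

7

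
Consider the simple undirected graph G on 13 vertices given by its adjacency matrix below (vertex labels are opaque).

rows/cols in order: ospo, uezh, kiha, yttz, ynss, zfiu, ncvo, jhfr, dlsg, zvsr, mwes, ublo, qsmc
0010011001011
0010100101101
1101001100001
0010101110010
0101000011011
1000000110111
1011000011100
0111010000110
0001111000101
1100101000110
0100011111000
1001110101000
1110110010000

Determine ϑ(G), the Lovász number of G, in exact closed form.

sqrt(13)

N(mwes) = {uezh, zfiu, ncvo, jhfr, dlsg, zvsr}, |N(mwes)| = 6.
Vertex uezh has 6 neighbors: kiha, ynss, jhfr, zvsr, mwes, qsmc.
N(qsmc) = {ospo, uezh, kiha, ynss, zfiu, dlsg}, |N(qsmc)| = 6.
N(jhfr) = {uezh, kiha, yttz, zfiu, mwes, ublo}, |N(jhfr)| = 6.
Regular of degree 6 on 13 vertices: SR(13,6,2,3) — a Paley graph.
A has 3 distinct eigenvalues ≈ [6.0, 1.302776, -2.302776].
λ_max=6, λ_min=-sqrt(13)/2 - 1/2; ϑ = −13·λ_min/(λ_max−λ_min) = sqrt(13).
= 3.60555128… (decimal).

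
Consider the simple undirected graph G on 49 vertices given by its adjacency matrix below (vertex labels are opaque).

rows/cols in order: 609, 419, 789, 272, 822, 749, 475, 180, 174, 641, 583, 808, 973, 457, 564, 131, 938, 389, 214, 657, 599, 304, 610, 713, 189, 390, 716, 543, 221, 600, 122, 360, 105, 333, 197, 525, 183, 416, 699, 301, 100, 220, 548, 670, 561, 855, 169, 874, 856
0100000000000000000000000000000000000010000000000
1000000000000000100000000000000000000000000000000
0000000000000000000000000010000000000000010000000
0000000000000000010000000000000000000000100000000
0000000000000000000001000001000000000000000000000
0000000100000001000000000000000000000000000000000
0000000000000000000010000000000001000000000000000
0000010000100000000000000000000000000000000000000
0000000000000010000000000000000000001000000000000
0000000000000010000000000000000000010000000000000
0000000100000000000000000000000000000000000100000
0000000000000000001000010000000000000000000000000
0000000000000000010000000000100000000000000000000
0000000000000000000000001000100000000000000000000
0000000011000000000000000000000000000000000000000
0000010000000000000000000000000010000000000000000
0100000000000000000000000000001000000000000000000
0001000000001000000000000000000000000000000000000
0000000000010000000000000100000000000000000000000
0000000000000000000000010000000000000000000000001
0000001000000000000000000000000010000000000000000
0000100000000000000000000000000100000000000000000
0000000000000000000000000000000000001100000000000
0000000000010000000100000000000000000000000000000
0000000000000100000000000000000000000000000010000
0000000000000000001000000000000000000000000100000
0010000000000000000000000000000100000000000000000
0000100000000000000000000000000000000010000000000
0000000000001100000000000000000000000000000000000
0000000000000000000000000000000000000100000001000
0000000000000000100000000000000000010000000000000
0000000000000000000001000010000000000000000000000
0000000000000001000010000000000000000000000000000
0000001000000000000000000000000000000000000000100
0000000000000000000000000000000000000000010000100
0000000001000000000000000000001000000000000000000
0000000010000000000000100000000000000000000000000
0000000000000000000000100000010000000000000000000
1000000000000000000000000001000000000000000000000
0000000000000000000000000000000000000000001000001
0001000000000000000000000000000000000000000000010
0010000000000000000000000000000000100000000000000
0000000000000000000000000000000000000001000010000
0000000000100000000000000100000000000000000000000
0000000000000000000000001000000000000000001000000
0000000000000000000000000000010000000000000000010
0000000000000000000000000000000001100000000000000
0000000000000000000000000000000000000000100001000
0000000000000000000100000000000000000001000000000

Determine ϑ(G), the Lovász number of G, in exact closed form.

49*cos(pi/49)/(cos(pi/49) + 1)

deg(197) = 2; N(197) = {220, 169}.
Vertex 304 has 2 neighbors: 822, 360.
N(856) = {657, 301}, |N(856)| = 2.
Vertex 657 has 2 neighbors: 713, 856.
G on 49 vertices is 2-regular; connected 2-regular on 49 ⇒ C_{49}.
spec(A) ≈ [2.0, 1.98358, 1.93459, 1.85383, 1.74264, 1.60283, 1.4367, 1.24698, 1.03679, 0.80957, 0.56906, 0.3192, 0.0641, -0.19205, -0.44504, -0.69073, -0.92508, -1.14423, -1.3446, -1.52289, -1.67618, -1.80194, -1.89811, -1.96312, -1.99589] (distinct, 5 d.p.).
Lovász: ϑ = −49(-2*cos(pi/49))/(2+-(-1)*2*cos(pi/49)) = 49*cos(pi/49)/(cos(pi/49) + 1).
≈ 24.474805178 (to 9 d.p.).
α=24, χ(Ḡ)=25; ϑ=49*cos(pi/49)/(cos(pi/49) + 1) lies between (both strict).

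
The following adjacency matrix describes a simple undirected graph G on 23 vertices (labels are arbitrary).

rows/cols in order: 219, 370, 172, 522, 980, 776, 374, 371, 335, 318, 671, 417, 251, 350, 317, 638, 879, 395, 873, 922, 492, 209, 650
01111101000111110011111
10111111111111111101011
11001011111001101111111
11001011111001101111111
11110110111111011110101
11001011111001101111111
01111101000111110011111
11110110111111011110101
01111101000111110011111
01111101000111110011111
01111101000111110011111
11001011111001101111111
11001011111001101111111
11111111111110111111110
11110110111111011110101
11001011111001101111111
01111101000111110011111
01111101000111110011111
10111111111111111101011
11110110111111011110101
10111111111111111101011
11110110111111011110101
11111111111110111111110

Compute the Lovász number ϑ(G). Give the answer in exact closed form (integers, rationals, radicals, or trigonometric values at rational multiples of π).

N(317) = {219, 370, 172, 522, 776, 374, 335, 318, 671, 417, 251, 350, 638, 879, 395, 873, 492, 650}, |N(317)| = 18.
deg(318) = 16; N(318) = {370, 172, 522, 980, 776, 371, 417, 251, 350, 317, 638, 873, 922, 492, 209, 650}.
N(251) = {219, 370, 980, 374, 371, 335, 318, 671, 350, 317, 879, 395, 873, 922, 492, 209, 650}, |N(251)| = 17.
Vertex 370 has 20 neighbors: 219, 172, 522, 980, 776, 374, 371, 335, 318, 671, 417, 251, 350, 317, 638, 879, 395, 922, 209, 650.
G = K_{7,6,5,3,2}: α = 7 = χ(Ḡ), so ϑ = 7.
= 7.0000… (decimal).
Lovász sandwich 7 ≤ 7 ≤ 7: collapsed.

7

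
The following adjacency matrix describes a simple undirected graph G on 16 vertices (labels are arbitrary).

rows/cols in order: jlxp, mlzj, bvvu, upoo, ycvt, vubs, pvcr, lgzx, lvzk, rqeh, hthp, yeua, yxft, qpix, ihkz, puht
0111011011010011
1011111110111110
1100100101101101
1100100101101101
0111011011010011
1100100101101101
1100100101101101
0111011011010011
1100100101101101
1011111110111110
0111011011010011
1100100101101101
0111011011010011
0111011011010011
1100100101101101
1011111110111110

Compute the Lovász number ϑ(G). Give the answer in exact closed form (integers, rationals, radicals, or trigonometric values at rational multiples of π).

7

N(bvvu) = {jlxp, mlzj, ycvt, lgzx, rqeh, hthp, yxft, qpix, puht}, |N(bvvu)| = 9.
deg(puht) = 13; N(puht) = {jlxp, bvvu, upoo, ycvt, vubs, pvcr, lgzx, lvzk, hthp, yeua, yxft, qpix, ihkz}.
Vertex lvzk has 9 neighbors: jlxp, mlzj, ycvt, lgzx, rqeh, hthp, yxft, qpix, puht.
Vertex ycvt has 10 neighbors: mlzj, bvvu, upoo, vubs, pvcr, lvzk, rqeh, yeua, ihkz, puht.
K_{7,6,3} (perfect); ϑ(G) = α(G) = max{7,6,3} = 7.
Numerically 7.0000000.
Check 7 ≤ 7 ≤ 7: collapsed.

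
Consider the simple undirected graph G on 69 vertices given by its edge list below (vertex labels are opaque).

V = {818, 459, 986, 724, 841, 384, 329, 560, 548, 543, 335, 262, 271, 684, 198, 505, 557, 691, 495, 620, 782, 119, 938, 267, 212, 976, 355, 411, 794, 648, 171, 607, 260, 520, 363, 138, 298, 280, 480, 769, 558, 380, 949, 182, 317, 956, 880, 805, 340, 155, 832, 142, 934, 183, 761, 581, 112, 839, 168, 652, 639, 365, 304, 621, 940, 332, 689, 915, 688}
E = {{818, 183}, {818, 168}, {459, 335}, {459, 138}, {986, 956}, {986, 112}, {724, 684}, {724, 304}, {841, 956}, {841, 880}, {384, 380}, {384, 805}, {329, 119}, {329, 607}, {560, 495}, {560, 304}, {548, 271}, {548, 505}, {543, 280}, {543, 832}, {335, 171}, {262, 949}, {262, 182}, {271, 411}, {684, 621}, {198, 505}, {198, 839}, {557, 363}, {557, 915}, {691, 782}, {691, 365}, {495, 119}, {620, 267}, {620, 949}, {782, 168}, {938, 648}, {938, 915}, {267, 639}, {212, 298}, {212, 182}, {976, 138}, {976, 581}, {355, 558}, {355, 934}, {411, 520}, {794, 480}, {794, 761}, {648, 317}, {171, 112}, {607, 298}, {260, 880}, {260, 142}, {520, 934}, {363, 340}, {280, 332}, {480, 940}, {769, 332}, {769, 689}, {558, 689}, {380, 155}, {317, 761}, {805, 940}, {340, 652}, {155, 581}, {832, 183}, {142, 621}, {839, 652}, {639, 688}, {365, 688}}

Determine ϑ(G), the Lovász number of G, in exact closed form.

69*cos(pi/69)/(cos(pi/69) + 1)

Vertex 171 has 2 neighbors: 335, 112.
deg(986) = 2; N(986) = {956, 112}.
Vertex 262 has 2 neighbors: 949, 182.
deg(298) = 2; N(298) = {212, 607}.
deg(v) = 2 for all v (|V|=69); a single 69-cycle (edge-transitive).
The 35 distinct eigenvalues: [2.0, 1.991714, 1.966923, 1.925835, 1.868788, 1.796255, 1.708839, 1.607262, 1.492367, 1.365106, 1.226534, 1.077797, 0.92013, 0.754838, 0.583292, 0.406912, 0.22716, 0.045526, -0.136485, -0.317365, -0.495616, -0.669759, -0.838353, -1.0, -1.153361, -1.297164, -1.430219, -1.551423, -1.659771, -1.754365, -1.834423, -1.899279, -1.948398, -1.981372, -1.997927].
With N=69: ϑ(G) = 69·(-(-1)*2*cos(pi/69))/(2−(-2*cos(pi/69))) = 69*cos(pi/69)/(cos(pi/69) + 1).
≈ 34.48211 (to 5 d.p.).
Lovász sandwich 34 ≤ 69*cos(pi/69)/(cos(pi/69) + 1) ≤ 35: both strict.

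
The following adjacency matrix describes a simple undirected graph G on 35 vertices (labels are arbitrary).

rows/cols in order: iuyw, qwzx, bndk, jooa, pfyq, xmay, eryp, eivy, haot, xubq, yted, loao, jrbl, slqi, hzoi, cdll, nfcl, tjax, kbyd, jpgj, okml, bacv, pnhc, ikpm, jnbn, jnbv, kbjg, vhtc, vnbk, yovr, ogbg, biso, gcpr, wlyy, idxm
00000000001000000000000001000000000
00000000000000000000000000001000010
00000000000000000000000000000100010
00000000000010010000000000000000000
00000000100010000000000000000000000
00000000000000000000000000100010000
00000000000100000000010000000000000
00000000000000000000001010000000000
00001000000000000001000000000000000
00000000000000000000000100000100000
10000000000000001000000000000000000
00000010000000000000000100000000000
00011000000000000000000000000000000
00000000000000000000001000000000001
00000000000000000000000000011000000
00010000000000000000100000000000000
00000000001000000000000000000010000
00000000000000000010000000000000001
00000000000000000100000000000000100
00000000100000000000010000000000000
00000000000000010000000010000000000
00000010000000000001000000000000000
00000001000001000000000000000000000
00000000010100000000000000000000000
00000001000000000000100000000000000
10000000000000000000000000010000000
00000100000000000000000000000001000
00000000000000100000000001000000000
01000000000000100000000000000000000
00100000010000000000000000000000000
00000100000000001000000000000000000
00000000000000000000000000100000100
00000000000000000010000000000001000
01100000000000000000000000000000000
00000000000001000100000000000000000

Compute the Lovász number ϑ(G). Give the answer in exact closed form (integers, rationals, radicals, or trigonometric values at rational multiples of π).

deg(jpgj) = 2; N(jpgj) = {haot, bacv}.
Vertex jooa has 2 neighbors: jrbl, cdll.
N(xmay) = {kbjg, ogbg}, |N(xmay)| = 2.
N(ogbg) = {xmay, nfcl}, |N(ogbg)| = 2.
35-vertex 2-regular graph: the odd cycle C_{35}.
A has 18 distinct eigenvalues ≈ [2.0, 1.967859, 1.87247, 1.716898, 1.506143, 1.24698, 0.947737, 0.618034, 0.268467, -0.08973, -0.445042, -0.78605, -1.101794, -1.382125, -1.618034, -1.801938, -1.927926, -1.991949].
−35·(-2*cos(pi/35)) / ((2)−(-2*cos(pi/35))) = 35*cos(pi/35)/(cos(pi/35) + 1) = ϑ(G).
Numerically 17.4647040.
17 ≤ 35*cos(pi/35)/(cos(pi/35) + 1) ≤ 18: both strict.

35*cos(pi/35)/(cos(pi/35) + 1)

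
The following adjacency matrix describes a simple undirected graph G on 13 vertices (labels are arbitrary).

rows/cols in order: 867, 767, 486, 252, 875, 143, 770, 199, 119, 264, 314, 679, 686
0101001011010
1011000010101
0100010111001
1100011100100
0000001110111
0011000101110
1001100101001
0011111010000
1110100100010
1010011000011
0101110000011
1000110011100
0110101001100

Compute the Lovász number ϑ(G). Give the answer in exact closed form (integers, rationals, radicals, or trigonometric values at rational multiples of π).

sqrt(13)

deg(875) = 6; N(875) = {770, 199, 119, 314, 679, 686}.
N(264) = {867, 486, 143, 770, 679, 686}, |N(264)| = 6.
Vertex 252 has 6 neighbors: 867, 767, 143, 770, 199, 314.
Vertex 143 has 6 neighbors: 486, 252, 199, 264, 314, 679.
Every vertex has degree 6 (N=13); Paley(13): SR with (k,λ,μ)=(6,2,3).
A has 3 distinct eigenvalues ≈ [6.0, 1.3028, -2.3028].
Lovász: ϑ = −13(-sqrt(13)/2 - 1/2)/(6+-(-sqrt(13)/2 - 1/2)) = sqrt(13).
≈ 3.60555128 (to 8 d.p.).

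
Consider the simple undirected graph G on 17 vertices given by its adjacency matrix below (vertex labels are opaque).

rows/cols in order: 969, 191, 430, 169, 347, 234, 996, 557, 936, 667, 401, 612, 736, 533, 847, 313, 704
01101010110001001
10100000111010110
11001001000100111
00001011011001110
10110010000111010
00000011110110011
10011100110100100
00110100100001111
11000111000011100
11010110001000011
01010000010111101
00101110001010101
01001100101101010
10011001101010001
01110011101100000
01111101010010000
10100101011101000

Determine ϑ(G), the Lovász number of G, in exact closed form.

sqrt(17)

Vertex 667 has 8 neighbors: 969, 191, 169, 234, 996, 401, 313, 704.
deg(969) = 8; N(969) = {191, 430, 347, 996, 936, 667, 533, 704}.
deg(847) = 8; N(847) = {191, 430, 169, 996, 557, 936, 401, 612}.
Vertex 169 has 8 neighbors: 347, 996, 557, 667, 401, 533, 847, 313.
8-regular, N=17; strongly regular (17,8,3,4).
Distinct eigenvalues (to 5 d.p.): [8.0, 1.56155, -2.56155].
ϑ = −N·λ_min/(λ_max−λ_min) = −17·(-sqrt(17)/2 - 1/2)/(8−(-sqrt(17)/2 - 1/2)) = sqrt(17).
= 4.12311… (decimal).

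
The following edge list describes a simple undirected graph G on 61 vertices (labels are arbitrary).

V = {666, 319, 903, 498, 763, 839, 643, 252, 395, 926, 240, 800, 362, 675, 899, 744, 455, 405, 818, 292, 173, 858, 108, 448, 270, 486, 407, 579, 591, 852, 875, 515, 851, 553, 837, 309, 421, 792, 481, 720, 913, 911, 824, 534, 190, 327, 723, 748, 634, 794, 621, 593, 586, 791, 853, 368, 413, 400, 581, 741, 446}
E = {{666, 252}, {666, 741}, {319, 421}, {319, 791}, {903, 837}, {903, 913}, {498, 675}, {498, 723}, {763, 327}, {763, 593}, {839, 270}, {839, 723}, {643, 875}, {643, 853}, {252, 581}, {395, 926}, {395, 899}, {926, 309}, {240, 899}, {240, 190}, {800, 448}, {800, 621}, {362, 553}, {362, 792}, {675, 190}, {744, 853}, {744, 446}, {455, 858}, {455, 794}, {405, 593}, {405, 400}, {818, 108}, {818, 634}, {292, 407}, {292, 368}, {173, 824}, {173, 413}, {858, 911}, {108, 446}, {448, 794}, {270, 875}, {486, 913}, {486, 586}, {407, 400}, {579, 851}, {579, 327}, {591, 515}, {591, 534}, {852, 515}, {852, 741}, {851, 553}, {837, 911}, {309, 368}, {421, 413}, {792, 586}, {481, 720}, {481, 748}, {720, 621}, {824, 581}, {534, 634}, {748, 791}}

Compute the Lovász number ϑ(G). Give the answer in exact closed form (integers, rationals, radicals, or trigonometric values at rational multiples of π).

deg(309) = 2; N(309) = {926, 368}.
deg(792) = 2; N(792) = {362, 586}.
deg(400) = 2; N(400) = {405, 407}.
deg(534) = 2; N(534) = {591, 634}.
Every vertex has degree 2 (N=61); connected 2-regular on 61 ⇒ C_{61}.
Distinct eigenvalues (to 3 d.p.): [2.0, 1.989, 1.958, 1.905, 1.833, 1.741, 1.63, 1.502, 1.359, 1.2, 1.03, 0.848, 0.657, 0.459, 0.257, 0.051, -0.154, -0.359, -0.559, -0.753, -0.94, -1.116, -1.281, -1.432, -1.568, -1.688, -1.789, -1.871, -1.934, -1.976, -1.997].
Lovász: ϑ = −61(-2*cos(pi/61))/(2+-(-1)*2*cos(pi/61)) = 61*cos(pi/61)/(cos(pi/61) + 1).
ϑ(G) ≈ 30.479766.
Check 30 ≤ 61*cos(pi/61)/(cos(pi/61) + 1) ≤ 31: both strict.

61*cos(pi/61)/(cos(pi/61) + 1)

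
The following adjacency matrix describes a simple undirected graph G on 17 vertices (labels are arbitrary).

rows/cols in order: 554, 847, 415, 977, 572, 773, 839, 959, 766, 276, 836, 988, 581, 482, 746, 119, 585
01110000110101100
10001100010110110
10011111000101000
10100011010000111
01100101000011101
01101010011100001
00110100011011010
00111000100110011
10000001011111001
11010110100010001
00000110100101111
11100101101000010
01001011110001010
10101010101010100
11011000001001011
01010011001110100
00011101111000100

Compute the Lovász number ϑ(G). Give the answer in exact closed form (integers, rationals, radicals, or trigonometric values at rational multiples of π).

sqrt(17)

N(847) = {554, 572, 773, 276, 988, 581, 746, 119}, |N(847)| = 8.
deg(482) = 8; N(482) = {554, 415, 572, 839, 766, 836, 581, 746}.
N(773) = {847, 415, 572, 839, 276, 836, 988, 585}, |N(773)| = 8.
deg(988) = 8; N(988) = {554, 847, 415, 773, 959, 766, 836, 119}.
G on 17 vertices is 8-regular; Paley(17): SR with (k,λ,μ)=(8,3,4).
Distinct eigenvalues (to 3 d.p.): [8.0, 1.562, -2.562].
With N=17: ϑ(G) = 17·(-(-sqrt(17)/2 - 1/2))/(8−(-sqrt(17)/2 - 1/2)) = sqrt(17).
= 4.1231… (decimal).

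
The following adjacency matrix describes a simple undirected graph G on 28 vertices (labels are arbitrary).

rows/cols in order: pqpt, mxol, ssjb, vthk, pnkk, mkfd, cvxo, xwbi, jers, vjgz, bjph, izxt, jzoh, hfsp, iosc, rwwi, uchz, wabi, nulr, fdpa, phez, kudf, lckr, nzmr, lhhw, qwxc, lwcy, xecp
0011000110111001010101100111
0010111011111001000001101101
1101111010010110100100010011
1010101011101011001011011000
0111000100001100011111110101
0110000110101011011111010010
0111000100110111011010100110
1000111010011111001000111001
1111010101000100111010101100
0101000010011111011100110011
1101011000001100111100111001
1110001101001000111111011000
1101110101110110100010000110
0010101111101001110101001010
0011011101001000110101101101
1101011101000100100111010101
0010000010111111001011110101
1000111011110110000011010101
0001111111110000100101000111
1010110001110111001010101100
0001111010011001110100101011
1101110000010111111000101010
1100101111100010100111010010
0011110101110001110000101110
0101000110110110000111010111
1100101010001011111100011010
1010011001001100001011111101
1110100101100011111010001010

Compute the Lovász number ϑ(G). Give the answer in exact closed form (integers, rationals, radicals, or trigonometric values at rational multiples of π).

7

Vertex jzoh has 15 neighbors: pqpt, mxol, vthk, pnkk, mkfd, xwbi, vjgz, bjph, izxt, hfsp, iosc, uchz, phez, qwxc, lwcy.
N(phez) = {vthk, pnkk, mkfd, cvxo, jers, izxt, jzoh, rwwi, uchz, wabi, fdpa, lckr, lhhw, lwcy, xecp}, |N(phez)| = 15.
Vertex fdpa has 15 neighbors: pqpt, ssjb, pnkk, mkfd, vjgz, bjph, izxt, hfsp, iosc, rwwi, nulr, phez, lckr, lhhw, qwxc.
N(vjgz) = {mxol, vthk, jers, izxt, jzoh, hfsp, iosc, rwwi, wabi, nulr, fdpa, lckr, nzmr, lwcy, xecp}, |N(vjgz)| = 15.
G on 28 vertices is 15-regular; Kneser K(8,2) on C(8,2)=28 vertices.
Distinct eigenvalues (to 6 d.p.): [15.0, 1.0, -5.0].
ϑ = −N·λ_min/(λ_max−λ_min) = −28·(-5)/(15−(-5)) = 7.
= 7.0000000… (decimal).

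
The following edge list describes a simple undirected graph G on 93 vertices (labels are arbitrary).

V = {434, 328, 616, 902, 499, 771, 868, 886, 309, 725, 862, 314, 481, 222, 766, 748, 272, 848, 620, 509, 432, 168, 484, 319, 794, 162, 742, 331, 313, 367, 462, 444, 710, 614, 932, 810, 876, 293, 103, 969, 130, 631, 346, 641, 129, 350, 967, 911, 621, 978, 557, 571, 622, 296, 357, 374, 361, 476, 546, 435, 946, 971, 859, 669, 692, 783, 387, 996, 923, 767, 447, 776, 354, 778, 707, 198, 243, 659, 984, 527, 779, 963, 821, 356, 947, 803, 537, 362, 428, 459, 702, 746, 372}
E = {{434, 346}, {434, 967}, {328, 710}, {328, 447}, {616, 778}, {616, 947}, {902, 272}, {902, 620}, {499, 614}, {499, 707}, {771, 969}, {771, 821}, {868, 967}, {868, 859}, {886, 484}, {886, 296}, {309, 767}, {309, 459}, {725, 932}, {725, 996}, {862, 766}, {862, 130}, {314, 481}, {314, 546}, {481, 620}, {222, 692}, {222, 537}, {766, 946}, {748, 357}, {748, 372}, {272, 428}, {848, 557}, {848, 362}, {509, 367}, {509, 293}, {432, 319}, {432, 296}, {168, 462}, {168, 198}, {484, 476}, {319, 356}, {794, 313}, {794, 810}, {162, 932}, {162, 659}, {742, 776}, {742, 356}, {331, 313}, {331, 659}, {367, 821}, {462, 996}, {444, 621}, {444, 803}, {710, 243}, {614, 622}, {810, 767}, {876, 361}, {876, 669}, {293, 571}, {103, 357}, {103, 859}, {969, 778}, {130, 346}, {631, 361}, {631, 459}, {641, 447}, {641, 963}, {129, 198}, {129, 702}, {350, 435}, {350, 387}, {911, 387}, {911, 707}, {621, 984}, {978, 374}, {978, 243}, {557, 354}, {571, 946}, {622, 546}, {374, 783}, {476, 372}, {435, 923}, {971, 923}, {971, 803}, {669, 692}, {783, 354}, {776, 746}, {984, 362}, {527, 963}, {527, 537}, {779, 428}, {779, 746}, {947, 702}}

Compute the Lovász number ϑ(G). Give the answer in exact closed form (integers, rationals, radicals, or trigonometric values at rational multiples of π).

Vertex 372 has 2 neighbors: 748, 476.
Vertex 293 has 2 neighbors: 509, 571.
Vertex 428 has 2 neighbors: 272, 779.
N(803) = {444, 971}, |N(803)| = 2.
93-vertex 2-regular graph: a single 93-cycle (edge-transitive).
Distinct eigenvalues (to 4 d.p.): [2.0, 1.9954, 1.9818, 1.9591, 1.9274, 1.887, 1.8379, 1.7805, 1.7149, 1.6415, 1.5606, 1.4727, 1.3779, 1.2769, 1.1701, 1.0579, 0.9409, 0.8196, 0.6946, 0.5664, 0.4356, 0.3029, 0.1687, 0.0338, -0.1013, -0.2359, -0.3695, -0.5013, -0.6309, -0.7576, -0.8808, -1.0, -1.1146, -1.2242, -1.3282, -1.4261, -1.5175, -1.602, -1.6792, -1.7487, -1.8102, -1.8635, -1.9083, -1.9443, -1.9715, -1.9897, -1.9989].
−93·(-2*cos(pi/93)) / ((2)−(-2*cos(pi/93))) = 93*cos(pi/93)/(cos(pi/93) + 1) = ϑ(G).
ϑ(G) ≈ 46.48673.
α=46, χ(Ḡ)=47; ϑ=93*cos(pi/93)/(cos(pi/93) + 1) lies between (both strict).

93*cos(pi/93)/(cos(pi/93) + 1)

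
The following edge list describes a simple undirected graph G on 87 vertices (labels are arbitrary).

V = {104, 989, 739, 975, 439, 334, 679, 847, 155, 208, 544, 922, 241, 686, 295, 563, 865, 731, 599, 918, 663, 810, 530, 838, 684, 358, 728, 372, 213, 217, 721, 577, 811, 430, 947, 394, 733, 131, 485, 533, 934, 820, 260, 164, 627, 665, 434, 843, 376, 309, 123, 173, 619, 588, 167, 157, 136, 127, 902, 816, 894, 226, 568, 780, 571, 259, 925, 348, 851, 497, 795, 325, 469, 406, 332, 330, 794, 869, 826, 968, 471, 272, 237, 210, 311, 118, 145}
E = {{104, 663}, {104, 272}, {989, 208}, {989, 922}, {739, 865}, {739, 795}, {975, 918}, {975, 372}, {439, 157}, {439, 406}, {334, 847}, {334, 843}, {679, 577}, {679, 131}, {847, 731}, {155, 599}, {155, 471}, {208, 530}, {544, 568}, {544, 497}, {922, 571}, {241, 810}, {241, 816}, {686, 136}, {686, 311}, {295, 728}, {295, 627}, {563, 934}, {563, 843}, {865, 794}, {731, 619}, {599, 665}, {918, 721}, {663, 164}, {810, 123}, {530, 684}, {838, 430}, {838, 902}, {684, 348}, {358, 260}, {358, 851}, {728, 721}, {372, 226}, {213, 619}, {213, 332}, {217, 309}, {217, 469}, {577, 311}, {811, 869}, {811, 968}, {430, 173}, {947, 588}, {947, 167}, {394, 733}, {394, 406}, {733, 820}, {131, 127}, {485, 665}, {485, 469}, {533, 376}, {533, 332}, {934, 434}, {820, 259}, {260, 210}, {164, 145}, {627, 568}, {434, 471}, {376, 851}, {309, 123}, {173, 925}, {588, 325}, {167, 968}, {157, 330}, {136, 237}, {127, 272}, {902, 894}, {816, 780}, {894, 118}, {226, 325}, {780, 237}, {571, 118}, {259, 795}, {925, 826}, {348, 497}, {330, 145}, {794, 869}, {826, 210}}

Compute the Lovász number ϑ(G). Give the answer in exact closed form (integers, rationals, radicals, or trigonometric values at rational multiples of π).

deg(816) = 2; N(816) = {241, 780}.
deg(865) = 2; N(865) = {739, 794}.
Vertex 794 has 2 neighbors: 865, 869.
N(627) = {295, 568}, |N(627)| = 2.
G on 87 vertices is 2-regular; this is C_{87}, the 87-cycle.
A has 44 distinct eigenvalues ≈ [2.0, 1.995, 1.979, 1.953, 1.917, 1.871, 1.815, 1.75, 1.675, 1.592, 1.501, 1.401, 1.295, 1.181, 1.062, 0.937, 0.807, 0.673, 0.535, 0.395, 0.252, 0.108, -0.036, -0.18, -0.324, -0.465, -0.604, -0.74, -0.872, -1.0, -1.122, -1.239, -1.349, -1.452, -1.547, -1.635, -1.714, -1.784, -1.844, -1.895, -1.936, -1.967, -1.988, -1.999].
ϑ = −N·λ_min/(λ_max−λ_min) = −87·(-2*cos(pi/87))/(2−(-2*cos(pi/87))) = 87*cos(pi/87)/(cos(pi/87) + 1).
= 43.485816452… (decimal).
Sandwich: α(G)=43 ≤ ϑ(G)=87*cos(pi/87)/(cos(pi/87) + 1) ≤ χ(Ḡ)=44 (both strict).

87*cos(pi/87)/(cos(pi/87) + 1)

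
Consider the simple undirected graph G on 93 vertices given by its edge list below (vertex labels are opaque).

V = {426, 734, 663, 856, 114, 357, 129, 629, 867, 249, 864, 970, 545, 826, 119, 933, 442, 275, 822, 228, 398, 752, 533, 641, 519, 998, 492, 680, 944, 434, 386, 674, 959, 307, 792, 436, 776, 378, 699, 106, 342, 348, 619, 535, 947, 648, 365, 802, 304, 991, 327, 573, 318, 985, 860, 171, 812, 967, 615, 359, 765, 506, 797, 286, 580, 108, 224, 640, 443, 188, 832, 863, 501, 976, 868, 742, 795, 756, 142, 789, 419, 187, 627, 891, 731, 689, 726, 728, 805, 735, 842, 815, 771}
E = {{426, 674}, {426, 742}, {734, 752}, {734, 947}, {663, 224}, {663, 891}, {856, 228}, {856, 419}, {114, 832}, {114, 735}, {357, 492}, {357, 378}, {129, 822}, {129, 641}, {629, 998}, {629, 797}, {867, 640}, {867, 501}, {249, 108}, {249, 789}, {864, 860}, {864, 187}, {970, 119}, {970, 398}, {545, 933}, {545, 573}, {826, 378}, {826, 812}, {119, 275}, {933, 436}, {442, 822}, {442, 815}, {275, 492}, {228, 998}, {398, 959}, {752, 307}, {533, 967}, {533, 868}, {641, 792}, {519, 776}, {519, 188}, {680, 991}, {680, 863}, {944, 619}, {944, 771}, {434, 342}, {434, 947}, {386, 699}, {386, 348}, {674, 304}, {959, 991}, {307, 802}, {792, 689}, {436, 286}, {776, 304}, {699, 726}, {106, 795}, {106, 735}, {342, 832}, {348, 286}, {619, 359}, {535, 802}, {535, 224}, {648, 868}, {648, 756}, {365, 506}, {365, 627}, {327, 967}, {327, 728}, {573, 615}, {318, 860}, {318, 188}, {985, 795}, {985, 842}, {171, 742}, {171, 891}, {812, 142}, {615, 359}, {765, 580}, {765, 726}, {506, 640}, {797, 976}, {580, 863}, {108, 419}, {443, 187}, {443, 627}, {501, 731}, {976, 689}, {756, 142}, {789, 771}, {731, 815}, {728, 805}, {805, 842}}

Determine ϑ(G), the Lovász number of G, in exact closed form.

deg(419) = 2; N(419) = {856, 108}.
N(802) = {307, 535}, |N(802)| = 2.
deg(629) = 2; N(629) = {998, 797}.
N(742) = {426, 171}, |N(742)| = 2.
G on 93 vertices is 2-regular; this is C_{93}, the 93-cycle.
A has 47 distinct eigenvalues ≈ [2.0, 1.995, 1.982, 1.959, 1.927, 1.887, 1.838, 1.78, 1.715, 1.642, 1.561, 1.473, 1.378, 1.277, 1.17, 1.058, 0.941, 0.82, 0.695, 0.566, 0.436, 0.303, 0.169, 0.034, -0.101, -0.236, -0.369, -0.501, -0.631, -0.758, -0.881, -1.0, -1.115, -1.224, -1.328, -1.426, -1.518, -1.602, -1.679, -1.749, -1.81, -1.864, -1.908, -1.944, -1.972, -1.99, -1.999].
λ_max=2, λ_min=-2*cos(pi/93); ϑ = −93·λ_min/(λ_max−λ_min) = 93*cos(pi/93)/(cos(pi/93) + 1).
Numerically 46.48673.
Sandwich: α(G)=46 ≤ ϑ(G)=93*cos(pi/93)/(cos(pi/93) + 1) ≤ χ(Ḡ)=47 (both strict).

93*cos(pi/93)/(cos(pi/93) + 1)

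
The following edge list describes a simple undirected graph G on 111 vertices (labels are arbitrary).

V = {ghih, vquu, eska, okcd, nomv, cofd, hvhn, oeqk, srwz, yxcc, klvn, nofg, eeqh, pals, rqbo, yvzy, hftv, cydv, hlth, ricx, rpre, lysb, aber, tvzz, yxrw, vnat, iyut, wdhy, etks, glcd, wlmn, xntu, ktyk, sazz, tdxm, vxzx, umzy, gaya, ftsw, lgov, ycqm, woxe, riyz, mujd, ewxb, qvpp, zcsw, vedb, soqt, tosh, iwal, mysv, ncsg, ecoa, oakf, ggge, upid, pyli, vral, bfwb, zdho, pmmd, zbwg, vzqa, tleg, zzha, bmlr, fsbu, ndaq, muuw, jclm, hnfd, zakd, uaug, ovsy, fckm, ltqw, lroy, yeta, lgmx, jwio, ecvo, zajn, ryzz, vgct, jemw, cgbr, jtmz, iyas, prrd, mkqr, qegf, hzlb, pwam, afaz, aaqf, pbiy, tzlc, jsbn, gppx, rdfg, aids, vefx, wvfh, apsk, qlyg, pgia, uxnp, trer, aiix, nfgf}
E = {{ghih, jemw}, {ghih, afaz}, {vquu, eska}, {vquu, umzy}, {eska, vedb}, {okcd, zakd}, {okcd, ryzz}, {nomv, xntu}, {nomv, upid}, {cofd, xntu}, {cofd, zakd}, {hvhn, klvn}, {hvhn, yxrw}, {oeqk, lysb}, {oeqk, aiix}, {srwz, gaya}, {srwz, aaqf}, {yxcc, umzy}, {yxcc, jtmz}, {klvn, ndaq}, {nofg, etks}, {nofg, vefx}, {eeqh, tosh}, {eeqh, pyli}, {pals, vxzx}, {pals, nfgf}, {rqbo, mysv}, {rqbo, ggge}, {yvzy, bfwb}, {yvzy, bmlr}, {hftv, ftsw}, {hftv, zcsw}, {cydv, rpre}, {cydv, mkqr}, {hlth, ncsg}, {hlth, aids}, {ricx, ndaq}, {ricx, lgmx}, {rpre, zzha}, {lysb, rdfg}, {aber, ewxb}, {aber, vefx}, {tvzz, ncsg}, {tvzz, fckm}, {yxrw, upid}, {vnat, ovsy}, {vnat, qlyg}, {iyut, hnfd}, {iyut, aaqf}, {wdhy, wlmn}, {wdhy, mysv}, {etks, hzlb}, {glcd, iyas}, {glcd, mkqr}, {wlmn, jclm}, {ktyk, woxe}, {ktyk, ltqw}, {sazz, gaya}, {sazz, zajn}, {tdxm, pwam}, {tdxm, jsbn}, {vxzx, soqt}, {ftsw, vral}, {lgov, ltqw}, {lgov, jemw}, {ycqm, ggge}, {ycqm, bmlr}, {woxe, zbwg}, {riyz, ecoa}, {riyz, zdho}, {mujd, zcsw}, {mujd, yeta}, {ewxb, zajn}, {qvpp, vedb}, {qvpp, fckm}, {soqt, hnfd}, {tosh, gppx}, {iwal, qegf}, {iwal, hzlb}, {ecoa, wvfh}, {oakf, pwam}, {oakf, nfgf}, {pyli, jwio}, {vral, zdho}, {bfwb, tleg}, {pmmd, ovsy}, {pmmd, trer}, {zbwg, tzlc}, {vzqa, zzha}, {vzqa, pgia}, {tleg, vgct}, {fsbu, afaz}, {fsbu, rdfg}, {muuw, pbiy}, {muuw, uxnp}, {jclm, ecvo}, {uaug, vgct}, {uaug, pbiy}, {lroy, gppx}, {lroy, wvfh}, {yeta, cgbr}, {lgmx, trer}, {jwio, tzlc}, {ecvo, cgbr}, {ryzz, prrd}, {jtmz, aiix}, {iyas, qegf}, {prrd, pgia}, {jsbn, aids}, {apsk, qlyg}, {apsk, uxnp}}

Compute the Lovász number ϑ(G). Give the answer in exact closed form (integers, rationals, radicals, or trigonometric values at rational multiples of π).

N(okcd) = {zakd, ryzz}, |N(okcd)| = 2.
N(zcsw) = {hftv, mujd}, |N(zcsw)| = 2.
Vertex cofd has 2 neighbors: xntu, zakd.
deg(vxzx) = 2; N(vxzx) = {pals, soqt}.
Every vertex has degree 2 (N=111); the odd cycle C_{111}.
spec(A) ≈ [2.0, 1.9968, 1.9872, 1.9712, 1.949, 1.9204, 1.8858, 1.845, 1.7984, 1.746, 1.688, 1.6247, 1.5561, 1.4825, 1.4042, 1.3213, 1.2343, 1.1433, 1.0486, 0.9506, 0.8495, 0.7457, 0.6395, 0.5313, 0.4214, 0.3101, 0.1978, 0.0849, -0.0283, -0.1414, -0.254, -0.3659, -0.4765, -0.5856, -0.6929, -0.7979, -0.9004, -1.0, -1.0964, -1.1893, -1.2783, -1.3633, -1.4439, -1.5199, -1.591, -1.657, -1.7177, -1.7729, -1.8225, -1.8661, -1.9039, -1.9355, -1.9609, -1.98, -1.9928, -1.9992] (distinct, 4 d.p.).
Lovász (edge-transitive): ϑ = −111·(-2*cos(pi/111))/((2)−(-2*cos(pi/111))) = 111*cos(pi/111)/(cos(pi/111) + 1).
≈ 55.48888 (to 5 d.p.).
Check 55 ≤ 111*cos(pi/111)/(cos(pi/111) + 1) ≤ 56: both strict.

111*cos(pi/111)/(cos(pi/111) + 1)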